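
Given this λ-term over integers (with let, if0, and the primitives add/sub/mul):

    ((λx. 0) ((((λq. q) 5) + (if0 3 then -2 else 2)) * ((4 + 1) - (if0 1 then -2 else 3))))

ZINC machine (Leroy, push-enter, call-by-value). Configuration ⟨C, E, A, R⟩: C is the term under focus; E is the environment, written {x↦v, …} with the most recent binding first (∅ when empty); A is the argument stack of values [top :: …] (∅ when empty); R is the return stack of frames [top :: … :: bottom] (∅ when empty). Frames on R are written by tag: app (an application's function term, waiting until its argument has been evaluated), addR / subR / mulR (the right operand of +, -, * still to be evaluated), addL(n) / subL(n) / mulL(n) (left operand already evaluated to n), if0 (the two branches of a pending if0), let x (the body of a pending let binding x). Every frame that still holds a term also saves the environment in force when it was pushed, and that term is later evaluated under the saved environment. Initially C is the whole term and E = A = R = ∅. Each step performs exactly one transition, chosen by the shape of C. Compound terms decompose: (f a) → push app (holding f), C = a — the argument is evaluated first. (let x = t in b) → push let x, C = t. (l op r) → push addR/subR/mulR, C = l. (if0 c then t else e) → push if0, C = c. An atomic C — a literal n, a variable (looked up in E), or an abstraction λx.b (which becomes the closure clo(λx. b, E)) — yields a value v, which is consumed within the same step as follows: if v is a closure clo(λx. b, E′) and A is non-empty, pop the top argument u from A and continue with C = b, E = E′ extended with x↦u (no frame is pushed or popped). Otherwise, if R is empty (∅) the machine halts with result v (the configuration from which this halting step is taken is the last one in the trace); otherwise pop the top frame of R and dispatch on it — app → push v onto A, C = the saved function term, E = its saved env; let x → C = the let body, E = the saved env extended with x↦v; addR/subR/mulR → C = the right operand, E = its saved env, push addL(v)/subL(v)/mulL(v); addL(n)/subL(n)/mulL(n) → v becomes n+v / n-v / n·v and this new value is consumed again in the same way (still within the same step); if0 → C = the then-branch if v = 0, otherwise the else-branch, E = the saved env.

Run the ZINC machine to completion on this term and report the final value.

0. ⟨C=((λx. 0) ((((λq. q) 5) + (if0 3 then -2 else 2)) * ((4 + 1) - (if0 1 then -2 else 3)))); E=∅; A=∅; R=∅⟩
1. ⟨C=((((λq. q) 5) + (if0 3 then -2 else 2)) * ((4 + 1) - (if0 1 then -2 else 3))); E=∅; A=∅; R=[app]⟩
2. ⟨C=(((λq. q) 5) + (if0 3 then -2 else 2)); E=∅; A=∅; R=[mulR :: app]⟩
3. ⟨C=((λq. q) 5); E=∅; A=∅; R=[addR :: mulR :: app]⟩
4. ⟨C=5; E=∅; A=∅; R=[app :: addR :: mulR :: app]⟩
5. ⟨C=(λq. q); E=∅; A=[5]; R=[addR :: mulR :: app]⟩
6. ⟨C=q; E={q↦5}; A=∅; R=[addR :: mulR :: app]⟩
7. ⟨C=(if0 3 then -2 else 2); E=∅; A=∅; R=[addL(5) :: mulR :: app]⟩
8. ⟨C=3; E=∅; A=∅; R=[if0 :: addL(5) :: mulR :: app]⟩
9. ⟨C=2; E=∅; A=∅; R=[addL(5) :: mulR :: app]⟩
10. ⟨C=((4 + 1) - (if0 1 then -2 else 3)); E=∅; A=∅; R=[mulL(7) :: app]⟩
11. ⟨C=(4 + 1); E=∅; A=∅; R=[subR :: mulL(7) :: app]⟩
12. ⟨C=4; E=∅; A=∅; R=[addR :: subR :: mulL(7) :: app]⟩
13. ⟨C=1; E=∅; A=∅; R=[addL(4) :: subR :: mulL(7) :: app]⟩
14. ⟨C=(if0 1 then -2 else 3); E=∅; A=∅; R=[subL(5) :: mulL(7) :: app]⟩
15. ⟨C=1; E=∅; A=∅; R=[if0 :: subL(5) :: mulL(7) :: app]⟩
16. ⟨C=3; E=∅; A=∅; R=[subL(5) :: mulL(7) :: app]⟩
17. ⟨C=(λx. 0); E=∅; A=[14]; R=∅⟩
18. ⟨C=0; E={x↦14}; A=∅; R=∅⟩
→ final value 0

Answer: 0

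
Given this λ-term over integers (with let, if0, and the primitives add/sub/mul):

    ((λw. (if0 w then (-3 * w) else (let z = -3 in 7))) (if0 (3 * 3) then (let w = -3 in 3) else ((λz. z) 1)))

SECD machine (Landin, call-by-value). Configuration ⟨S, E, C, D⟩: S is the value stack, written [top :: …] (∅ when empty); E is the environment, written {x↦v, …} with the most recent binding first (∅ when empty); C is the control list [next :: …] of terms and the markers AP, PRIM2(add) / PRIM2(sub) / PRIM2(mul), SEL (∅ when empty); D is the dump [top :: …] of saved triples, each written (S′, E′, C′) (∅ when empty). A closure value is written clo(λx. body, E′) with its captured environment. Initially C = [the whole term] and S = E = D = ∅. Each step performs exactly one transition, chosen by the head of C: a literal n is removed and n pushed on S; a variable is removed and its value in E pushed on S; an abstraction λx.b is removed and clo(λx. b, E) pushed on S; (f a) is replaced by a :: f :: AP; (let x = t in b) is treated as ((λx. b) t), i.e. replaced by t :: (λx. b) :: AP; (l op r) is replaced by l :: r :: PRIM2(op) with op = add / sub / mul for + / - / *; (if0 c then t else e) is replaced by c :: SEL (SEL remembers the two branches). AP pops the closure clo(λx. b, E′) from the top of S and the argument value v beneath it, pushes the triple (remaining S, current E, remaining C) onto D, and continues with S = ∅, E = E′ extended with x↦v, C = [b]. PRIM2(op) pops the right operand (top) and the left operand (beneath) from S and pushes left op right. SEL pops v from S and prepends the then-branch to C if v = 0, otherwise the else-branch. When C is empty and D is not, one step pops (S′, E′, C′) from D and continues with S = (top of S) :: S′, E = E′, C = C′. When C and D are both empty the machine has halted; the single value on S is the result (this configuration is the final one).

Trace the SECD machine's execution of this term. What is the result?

step 0: ⟨S=∅; E=∅; C=[((λw. (if0 w then (-3 * w) else (let z = -3 in 7))) (if0 (3 * 3) then (let w = -3 in 3) else ((λz. z) 1)))]; D=∅⟩
step 1: ⟨S=∅; E=∅; C=[(if0 (3 * 3) then (let w = -3 in 3) else ((λz. z) 1)) :: (λw. (if0 w then (-3 * w) else (let z = -3 in 7))) :: AP]; D=∅⟩
step 2: ⟨S=∅; E=∅; C=[(3 * 3) :: SEL :: (λw. (if0 w then (-3 * w) else (let z = -3 in 7))) :: AP]; D=∅⟩
step 3: ⟨S=∅; E=∅; C=[3 :: 3 :: PRIM2(mul) :: SEL :: (λw. (if0 w then (-3 * w) else (let z = -3 in 7))) :: AP]; D=∅⟩
step 4: ⟨S=[3]; E=∅; C=[3 :: PRIM2(mul) :: SEL :: (λw. (if0 w then (-3 * w) else (let z = -3 in 7))) :: AP]; D=∅⟩
step 5: ⟨S=[3 :: 3]; E=∅; C=[PRIM2(mul) :: SEL :: (λw. (if0 w then (-3 * w) else (let z = -3 in 7))) :: AP]; D=∅⟩
step 6: ⟨S=[9]; E=∅; C=[SEL :: (λw. (if0 w then (-3 * w) else (let z = -3 in 7))) :: AP]; D=∅⟩
step 7: ⟨S=∅; E=∅; C=[((λz. z) 1) :: (λw. (if0 w then (-3 * w) else (let z = -3 in 7))) :: AP]; D=∅⟩
step 8: ⟨S=∅; E=∅; C=[1 :: (λz. z) :: AP :: (λw. (if0 w then (-3 * w) else (let z = -3 in 7))) :: AP]; D=∅⟩
step 9: ⟨S=[1]; E=∅; C=[(λz. z) :: AP :: (λw. (if0 w then (-3 * w) else (let z = -3 in 7))) :: AP]; D=∅⟩
step 10: ⟨S=[clo(λz. z, ∅) :: 1]; E=∅; C=[AP :: (λw. (if0 w then (-3 * w) else (let z = -3 in 7))) :: AP]; D=∅⟩
step 11: ⟨S=∅; E={z↦1}; C=[z]; D=[(∅, ∅, [(λw. (if0 w then (-3 * w) else (let z = -3 in 7))) :: AP])]⟩
step 12: ⟨S=[1]; E={z↦1}; C=∅; D=[(∅, ∅, [(λw. (if0 w then (-3 * w) else (let z = -3 in 7))) :: AP])]⟩
step 13: ⟨S=[1]; E=∅; C=[(λw. (if0 w then (-3 * w) else (let z = -3 in 7))) :: AP]; D=∅⟩
step 14: ⟨S=[clo(λw. (if0 w then (-3 * w) else (let z = -3 in 7)), ∅) :: 1]; E=∅; C=[AP]; D=∅⟩
step 15: ⟨S=∅; E={w↦1}; C=[(if0 w then (-3 * w) else (let z = -3 in 7))]; D=[(∅, ∅, ∅)]⟩
step 16: ⟨S=∅; E={w↦1}; C=[w :: SEL]; D=[(∅, ∅, ∅)]⟩
step 17: ⟨S=[1]; E={w↦1}; C=[SEL]; D=[(∅, ∅, ∅)]⟩
step 18: ⟨S=∅; E={w↦1}; C=[(let z = -3 in 7)]; D=[(∅, ∅, ∅)]⟩
step 19: ⟨S=∅; E={w↦1}; C=[-3 :: (λz. 7) :: AP]; D=[(∅, ∅, ∅)]⟩
step 20: ⟨S=[-3]; E={w↦1}; C=[(λz. 7) :: AP]; D=[(∅, ∅, ∅)]⟩
step 21: ⟨S=[clo(λz. 7, {w↦1}) :: -3]; E={w↦1}; C=[AP]; D=[(∅, ∅, ∅)]⟩
step 22: ⟨S=∅; E={z↦-3, w↦1}; C=[7]; D=[(∅, {w↦1}, ∅) :: (∅, ∅, ∅)]⟩
step 23: ⟨S=[7]; E={z↦-3, w↦1}; C=∅; D=[(∅, {w↦1}, ∅) :: (∅, ∅, ∅)]⟩
step 24: ⟨S=[7]; E={w↦1}; C=∅; D=[(∅, ∅, ∅)]⟩
step 25: ⟨S=[7]; E=∅; C=∅; D=∅⟩
→ final value 7

Answer: 7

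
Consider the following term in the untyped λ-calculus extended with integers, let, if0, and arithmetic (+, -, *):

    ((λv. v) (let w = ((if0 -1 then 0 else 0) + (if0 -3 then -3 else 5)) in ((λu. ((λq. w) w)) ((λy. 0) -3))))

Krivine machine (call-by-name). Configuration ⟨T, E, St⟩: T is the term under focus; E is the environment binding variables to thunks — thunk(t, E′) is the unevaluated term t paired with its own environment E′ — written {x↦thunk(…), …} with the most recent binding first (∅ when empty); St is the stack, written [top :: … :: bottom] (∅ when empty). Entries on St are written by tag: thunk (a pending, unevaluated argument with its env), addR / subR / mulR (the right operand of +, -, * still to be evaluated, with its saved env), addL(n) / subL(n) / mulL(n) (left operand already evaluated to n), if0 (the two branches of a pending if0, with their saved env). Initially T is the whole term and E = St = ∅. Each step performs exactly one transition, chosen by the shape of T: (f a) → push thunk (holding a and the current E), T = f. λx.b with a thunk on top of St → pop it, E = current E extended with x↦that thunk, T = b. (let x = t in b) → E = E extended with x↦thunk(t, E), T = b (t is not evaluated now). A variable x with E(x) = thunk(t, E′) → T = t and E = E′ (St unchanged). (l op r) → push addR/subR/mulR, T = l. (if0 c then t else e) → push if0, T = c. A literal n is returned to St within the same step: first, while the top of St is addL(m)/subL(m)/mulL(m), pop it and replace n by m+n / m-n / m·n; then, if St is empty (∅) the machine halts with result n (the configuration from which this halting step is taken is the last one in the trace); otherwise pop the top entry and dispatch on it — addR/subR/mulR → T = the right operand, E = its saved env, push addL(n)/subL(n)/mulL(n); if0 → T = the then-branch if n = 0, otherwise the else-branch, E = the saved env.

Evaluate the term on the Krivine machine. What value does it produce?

Answer: 5

Execution trace:
[0] [T=((λv. v) (let w = ((if0 -1 then 0 else 0) + (if0 -3 then -3 else 5)) in ((λu. ((λq. w) w)) ((λy. 0) -3)))) | E=∅ | St=∅]
[1] [T=(λv. v) | E=∅ | St=[thunk]]
[2] [T=v | E={v↦thunk((let w = ((if0 -1 then 0 else 0) + (if0 -3 then -3 else 5)) in ((λu. ((λq. w) w)) ((λy. 0) -3))), ∅)} | St=∅]
[3] [T=(let w = ((if0 -1 then 0 else 0) + (if0 -3 then -3 else 5)) in ((λu. ((λq. w) w)) ((λy. 0) -3))) | E=∅ | St=∅]
[4] [T=((λu. ((λq. w) w)) ((λy. 0) -3)) | E={w↦thunk(((if0 -1 then 0 else 0) + (if0 -3 then -3 else 5)), ∅)} | St=∅]
[5] [T=(λu. ((λq. w) w)) | E={w↦thunk(((if0 -1 then 0 else 0) + (if0 -3 then -3 else 5)), ∅)} | St=[thunk]]
[6] [T=((λq. w) w) | E={u↦thunk(((λy. 0) -3), {w↦thunk(((if0 -1 then 0 else 0) + (if0 -3 then -3 else 5)), ∅)}), w↦thunk(((if0 -1 then 0 else 0) + (if0 -3 then -3 else 5)), ∅)} | St=∅]
[7] [T=(λq. w) | E={u↦thunk(((λy. 0) -3), {w↦thunk(((if0 -1 then 0 else 0) + (if0 -3 then -3 else 5)), ∅)}), w↦thunk(((if0 -1 then 0 else 0) + (if0 -3 then -3 else 5)), ∅)} | St=[thunk]]
[8] [T=w | E={q↦thunk(w, {u↦thunk(((λy. 0) -3), {w↦thunk(((if0 -1 then 0 else 0) + (if0 -3 then -3 else 5)), ∅)}), w↦thunk(((if0 -1 then 0 else 0) + (if0 -3 then -3 else 5)), ∅)}), u↦thunk(((λy. 0) -3), {w↦thunk(((if0 -1 then 0 else 0) + (if0 -3 then -3 else 5)), ∅)}), w↦thunk(((if0 -1 then 0 else 0) + (if0 -3 then -3 else 5)), ∅)} | St=∅]
[9] [T=((if0 -1 then 0 else 0) + (if0 -3 then -3 else 5)) | E=∅ | St=∅]
[10] [T=(if0 -1 then 0 else 0) | E=∅ | St=[addR]]
[11] [T=-1 | E=∅ | St=[if0 :: addR]]
[12] [T=0 | E=∅ | St=[addR]]
[13] [T=(if0 -3 then -3 else 5) | E=∅ | St=[addL(0)]]
[14] [T=-3 | E=∅ | St=[if0 :: addL(0)]]
[15] [T=5 | E=∅ | St=[addL(0)]]
→ final value 5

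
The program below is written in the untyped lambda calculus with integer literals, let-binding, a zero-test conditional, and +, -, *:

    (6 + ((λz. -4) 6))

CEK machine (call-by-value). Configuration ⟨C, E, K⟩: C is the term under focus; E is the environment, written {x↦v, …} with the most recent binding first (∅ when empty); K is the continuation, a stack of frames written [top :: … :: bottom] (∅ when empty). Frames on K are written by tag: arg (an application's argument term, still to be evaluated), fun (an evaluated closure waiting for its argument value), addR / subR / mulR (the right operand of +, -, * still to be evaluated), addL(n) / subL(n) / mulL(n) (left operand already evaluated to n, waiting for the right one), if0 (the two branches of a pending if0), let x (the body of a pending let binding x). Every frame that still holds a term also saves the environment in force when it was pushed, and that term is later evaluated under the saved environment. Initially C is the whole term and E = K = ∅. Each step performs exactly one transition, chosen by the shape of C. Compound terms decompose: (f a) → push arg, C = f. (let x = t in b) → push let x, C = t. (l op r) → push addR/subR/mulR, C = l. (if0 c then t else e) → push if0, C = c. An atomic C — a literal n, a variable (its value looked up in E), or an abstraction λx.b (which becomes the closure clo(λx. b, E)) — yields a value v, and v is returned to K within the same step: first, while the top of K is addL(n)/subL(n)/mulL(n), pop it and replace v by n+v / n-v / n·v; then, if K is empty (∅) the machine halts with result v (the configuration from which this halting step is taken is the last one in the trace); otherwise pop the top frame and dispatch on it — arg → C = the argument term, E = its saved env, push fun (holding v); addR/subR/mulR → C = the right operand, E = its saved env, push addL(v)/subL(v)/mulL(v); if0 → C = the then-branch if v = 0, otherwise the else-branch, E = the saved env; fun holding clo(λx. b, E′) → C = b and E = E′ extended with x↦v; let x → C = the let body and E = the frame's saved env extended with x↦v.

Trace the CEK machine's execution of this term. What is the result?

0. [C=(6 + ((λz. -4) 6)) | E=∅ | K=∅]
1. [C=6 | E=∅ | K=[addR]]
2. [C=((λz. -4) 6) | E=∅ | K=[addL(6)]]
3. [C=(λz. -4) | E=∅ | K=[arg :: addL(6)]]
4. [C=6 | E=∅ | K=[fun :: addL(6)]]
5. [C=-4 | E={z↦6} | K=[addL(6)]]
→ final value 2

Answer: 2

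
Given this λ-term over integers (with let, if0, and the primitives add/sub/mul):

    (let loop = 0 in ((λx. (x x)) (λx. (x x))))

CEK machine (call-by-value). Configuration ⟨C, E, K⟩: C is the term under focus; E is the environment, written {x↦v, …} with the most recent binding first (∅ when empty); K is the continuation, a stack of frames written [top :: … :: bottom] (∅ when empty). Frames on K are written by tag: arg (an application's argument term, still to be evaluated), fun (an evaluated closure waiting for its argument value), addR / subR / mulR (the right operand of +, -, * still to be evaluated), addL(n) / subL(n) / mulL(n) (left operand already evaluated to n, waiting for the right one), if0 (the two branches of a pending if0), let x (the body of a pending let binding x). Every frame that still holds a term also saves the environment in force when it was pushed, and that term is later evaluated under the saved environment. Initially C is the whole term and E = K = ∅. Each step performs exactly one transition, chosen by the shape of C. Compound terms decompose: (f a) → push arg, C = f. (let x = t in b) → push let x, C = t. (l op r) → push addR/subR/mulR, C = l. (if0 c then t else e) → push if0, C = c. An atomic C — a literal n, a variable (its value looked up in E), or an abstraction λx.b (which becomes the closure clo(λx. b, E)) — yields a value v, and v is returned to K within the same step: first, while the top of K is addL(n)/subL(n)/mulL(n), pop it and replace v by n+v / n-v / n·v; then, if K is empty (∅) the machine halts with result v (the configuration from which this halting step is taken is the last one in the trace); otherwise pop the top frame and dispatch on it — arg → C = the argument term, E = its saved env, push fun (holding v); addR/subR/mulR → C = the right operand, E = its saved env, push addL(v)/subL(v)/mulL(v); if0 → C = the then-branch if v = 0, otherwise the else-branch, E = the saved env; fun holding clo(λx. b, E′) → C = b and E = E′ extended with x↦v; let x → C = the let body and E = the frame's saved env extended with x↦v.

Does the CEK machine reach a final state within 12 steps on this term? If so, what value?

Answer: DIVERGES (no final state within 12 steps)

Derivation:
t=0: <C=(let loop = 0 in ((λx. (x x)) (λx. (x x)))), E=∅, K=∅>
t=1: <C=0, E=∅, K=[let loop]>
t=2: <C=((λx. (x x)) (λx. (x x))), E={loop↦0}, K=∅>
t=3: <C=(λx. (x x)), E={loop↦0}, K=[arg]>
t=4: <C=(λx. (x x)), E={loop↦0}, K=[fun]>
t=5: <C=(x x), E={x↦clo(λx. (x x), {loop↦0}), loop↦0}, K=∅>
t=6: <C=x, E={x↦clo(λx. (x x), {loop↦0}), loop↦0}, K=[arg]>
t=7: <C=x, E={x↦clo(λx. (x x), {loop↦0}), loop↦0}, K=[fun]>
… configuration repeats with period 3 (steps 5–7 recur indefinitely) …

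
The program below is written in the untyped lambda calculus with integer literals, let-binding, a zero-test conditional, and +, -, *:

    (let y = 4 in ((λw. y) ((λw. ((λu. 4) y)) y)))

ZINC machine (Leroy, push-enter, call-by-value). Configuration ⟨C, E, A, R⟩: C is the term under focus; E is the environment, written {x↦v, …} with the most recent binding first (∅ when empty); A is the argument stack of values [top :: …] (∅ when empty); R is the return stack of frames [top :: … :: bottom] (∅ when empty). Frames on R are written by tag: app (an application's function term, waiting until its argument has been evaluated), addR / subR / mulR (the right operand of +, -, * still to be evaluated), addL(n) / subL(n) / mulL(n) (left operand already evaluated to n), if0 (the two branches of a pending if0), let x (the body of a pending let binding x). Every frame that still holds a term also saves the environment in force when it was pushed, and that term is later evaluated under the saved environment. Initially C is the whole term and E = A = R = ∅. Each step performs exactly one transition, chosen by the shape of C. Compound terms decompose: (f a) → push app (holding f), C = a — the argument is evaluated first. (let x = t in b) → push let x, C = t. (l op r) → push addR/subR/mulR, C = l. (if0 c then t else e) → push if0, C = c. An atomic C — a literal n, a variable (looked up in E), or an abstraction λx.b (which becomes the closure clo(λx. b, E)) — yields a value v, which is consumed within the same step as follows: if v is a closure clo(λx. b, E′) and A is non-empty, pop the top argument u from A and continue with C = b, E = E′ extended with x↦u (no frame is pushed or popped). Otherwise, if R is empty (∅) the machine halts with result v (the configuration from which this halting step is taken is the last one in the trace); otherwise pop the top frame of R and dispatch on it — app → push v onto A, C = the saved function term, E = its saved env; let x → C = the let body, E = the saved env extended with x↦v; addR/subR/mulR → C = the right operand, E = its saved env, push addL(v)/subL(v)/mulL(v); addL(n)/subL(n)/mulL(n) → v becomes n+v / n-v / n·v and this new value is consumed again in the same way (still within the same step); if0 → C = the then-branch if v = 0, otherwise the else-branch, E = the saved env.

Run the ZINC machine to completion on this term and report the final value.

[0] ⟨C=(let y = 4 in ((λw. y) ((λw. ((λu. 4) y)) y))); E=∅; A=∅; R=∅⟩
[1] ⟨C=4; E=∅; A=∅; R=[let y]⟩
[2] ⟨C=((λw. y) ((λw. ((λu. 4) y)) y)); E={y↦4}; A=∅; R=∅⟩
[3] ⟨C=((λw. ((λu. 4) y)) y); E={y↦4}; A=∅; R=[app]⟩
[4] ⟨C=y; E={y↦4}; A=∅; R=[app :: app]⟩
[5] ⟨C=(λw. ((λu. 4) y)); E={y↦4}; A=[4]; R=[app]⟩
[6] ⟨C=((λu. 4) y); E={w↦4, y↦4}; A=∅; R=[app]⟩
[7] ⟨C=y; E={w↦4, y↦4}; A=∅; R=[app :: app]⟩
[8] ⟨C=(λu. 4); E={w↦4, y↦4}; A=[4]; R=[app]⟩
[9] ⟨C=4; E={u↦4, w↦4, y↦4}; A=∅; R=[app]⟩
[10] ⟨C=(λw. y); E={y↦4}; A=[4]; R=∅⟩
[11] ⟨C=y; E={w↦4, y↦4}; A=∅; R=∅⟩
→ final value 4

Answer: 4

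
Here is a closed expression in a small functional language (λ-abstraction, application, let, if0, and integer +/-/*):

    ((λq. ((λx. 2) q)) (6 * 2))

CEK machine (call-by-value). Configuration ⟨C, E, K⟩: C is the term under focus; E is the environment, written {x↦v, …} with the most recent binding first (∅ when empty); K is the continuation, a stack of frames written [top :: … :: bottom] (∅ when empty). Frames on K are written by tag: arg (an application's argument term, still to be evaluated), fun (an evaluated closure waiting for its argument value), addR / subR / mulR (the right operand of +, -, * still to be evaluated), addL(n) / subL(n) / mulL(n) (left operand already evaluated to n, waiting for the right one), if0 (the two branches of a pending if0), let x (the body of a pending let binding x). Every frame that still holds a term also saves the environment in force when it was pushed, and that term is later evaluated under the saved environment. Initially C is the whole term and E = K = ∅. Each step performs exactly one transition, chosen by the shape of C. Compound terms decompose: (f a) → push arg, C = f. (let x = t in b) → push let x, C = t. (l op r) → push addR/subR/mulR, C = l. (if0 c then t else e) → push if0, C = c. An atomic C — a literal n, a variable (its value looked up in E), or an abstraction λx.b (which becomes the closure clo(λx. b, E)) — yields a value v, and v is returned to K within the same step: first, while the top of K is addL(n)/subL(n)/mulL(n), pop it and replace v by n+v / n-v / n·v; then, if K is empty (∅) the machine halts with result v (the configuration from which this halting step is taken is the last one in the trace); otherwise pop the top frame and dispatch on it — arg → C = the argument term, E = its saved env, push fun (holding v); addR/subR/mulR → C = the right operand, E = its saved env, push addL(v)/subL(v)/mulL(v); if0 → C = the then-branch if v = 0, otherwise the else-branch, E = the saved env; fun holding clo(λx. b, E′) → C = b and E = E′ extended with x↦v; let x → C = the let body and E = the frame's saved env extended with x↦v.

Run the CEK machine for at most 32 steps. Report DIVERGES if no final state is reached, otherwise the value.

t=0: <C=((λq. ((λx. 2) q)) (6 * 2)), E=∅, K=∅>
t=1: <C=(λq. ((λx. 2) q)), E=∅, K=[arg]>
t=2: <C=(6 * 2), E=∅, K=[fun]>
t=3: <C=6, E=∅, K=[mulR :: fun]>
t=4: <C=2, E=∅, K=[mulL(6) :: fun]>
t=5: <C=((λx. 2) q), E={q↦12}, K=∅>
t=6: <C=(λx. 2), E={q↦12}, K=[arg]>
t=7: <C=q, E={q↦12}, K=[fun]>
t=8: <C=2, E={x↦12, q↦12}, K=∅>
→ final value 2

Answer: 2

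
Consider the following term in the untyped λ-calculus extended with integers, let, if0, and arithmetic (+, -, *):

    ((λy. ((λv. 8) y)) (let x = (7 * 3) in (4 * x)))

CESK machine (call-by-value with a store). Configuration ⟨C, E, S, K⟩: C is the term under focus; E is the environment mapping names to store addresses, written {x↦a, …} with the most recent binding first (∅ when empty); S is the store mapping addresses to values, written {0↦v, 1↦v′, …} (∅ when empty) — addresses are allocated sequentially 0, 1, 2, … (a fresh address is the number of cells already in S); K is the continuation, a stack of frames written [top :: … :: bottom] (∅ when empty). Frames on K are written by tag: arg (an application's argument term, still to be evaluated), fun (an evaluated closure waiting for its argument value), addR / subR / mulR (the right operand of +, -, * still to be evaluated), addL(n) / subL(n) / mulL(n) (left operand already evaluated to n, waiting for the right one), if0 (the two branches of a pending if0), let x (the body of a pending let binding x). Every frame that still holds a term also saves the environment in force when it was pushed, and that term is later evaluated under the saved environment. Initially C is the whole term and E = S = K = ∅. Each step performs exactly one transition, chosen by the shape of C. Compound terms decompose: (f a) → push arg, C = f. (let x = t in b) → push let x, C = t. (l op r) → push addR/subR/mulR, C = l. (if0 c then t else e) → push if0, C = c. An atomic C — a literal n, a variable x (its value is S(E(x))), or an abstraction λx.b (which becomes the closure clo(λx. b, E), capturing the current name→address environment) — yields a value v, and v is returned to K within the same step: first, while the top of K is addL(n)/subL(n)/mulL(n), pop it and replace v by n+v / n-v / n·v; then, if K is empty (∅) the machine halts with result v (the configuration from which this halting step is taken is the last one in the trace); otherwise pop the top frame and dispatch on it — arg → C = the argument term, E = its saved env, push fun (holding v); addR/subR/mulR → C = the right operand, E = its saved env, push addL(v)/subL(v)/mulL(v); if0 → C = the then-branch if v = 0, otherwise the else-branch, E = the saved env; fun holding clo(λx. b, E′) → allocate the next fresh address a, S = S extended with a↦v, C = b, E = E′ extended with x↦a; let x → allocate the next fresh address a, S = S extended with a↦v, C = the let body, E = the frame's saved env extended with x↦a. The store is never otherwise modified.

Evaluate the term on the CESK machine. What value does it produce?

Answer: 8

Machine steps:
0. [C=((λy. ((λv. 8) y)) (let x = (7 * 3) in (4 * x))) | E=∅ | S=∅ | K=∅]
1. [C=(λy. ((λv. 8) y)) | E=∅ | S=∅ | K=[arg]]
2. [C=(let x = (7 * 3) in (4 * x)) | E=∅ | S=∅ | K=[fun]]
3. [C=(7 * 3) | E=∅ | S=∅ | K=[let x :: fun]]
4. [C=7 | E=∅ | S=∅ | K=[mulR :: let x :: fun]]
5. [C=3 | E=∅ | S=∅ | K=[mulL(7) :: let x :: fun]]
6. [C=(4 * x) | E={x↦0} | S={0↦21} | K=[fun]]
7. [C=4 | E={x↦0} | S={0↦21} | K=[mulR :: fun]]
8. [C=x | E={x↦0} | S={0↦21} | K=[mulL(4) :: fun]]
9. [C=((λv. 8) y) | E={y↦1} | S={0↦21, 1↦84} | K=∅]
10. [C=(λv. 8) | E={y↦1} | S={0↦21, 1↦84} | K=[arg]]
11. [C=y | E={y↦1} | S={0↦21, 1↦84} | K=[fun]]
12. [C=8 | E={v↦2, y↦1} | S={0↦21, 1↦84, 2↦84} | K=∅]
→ final value 8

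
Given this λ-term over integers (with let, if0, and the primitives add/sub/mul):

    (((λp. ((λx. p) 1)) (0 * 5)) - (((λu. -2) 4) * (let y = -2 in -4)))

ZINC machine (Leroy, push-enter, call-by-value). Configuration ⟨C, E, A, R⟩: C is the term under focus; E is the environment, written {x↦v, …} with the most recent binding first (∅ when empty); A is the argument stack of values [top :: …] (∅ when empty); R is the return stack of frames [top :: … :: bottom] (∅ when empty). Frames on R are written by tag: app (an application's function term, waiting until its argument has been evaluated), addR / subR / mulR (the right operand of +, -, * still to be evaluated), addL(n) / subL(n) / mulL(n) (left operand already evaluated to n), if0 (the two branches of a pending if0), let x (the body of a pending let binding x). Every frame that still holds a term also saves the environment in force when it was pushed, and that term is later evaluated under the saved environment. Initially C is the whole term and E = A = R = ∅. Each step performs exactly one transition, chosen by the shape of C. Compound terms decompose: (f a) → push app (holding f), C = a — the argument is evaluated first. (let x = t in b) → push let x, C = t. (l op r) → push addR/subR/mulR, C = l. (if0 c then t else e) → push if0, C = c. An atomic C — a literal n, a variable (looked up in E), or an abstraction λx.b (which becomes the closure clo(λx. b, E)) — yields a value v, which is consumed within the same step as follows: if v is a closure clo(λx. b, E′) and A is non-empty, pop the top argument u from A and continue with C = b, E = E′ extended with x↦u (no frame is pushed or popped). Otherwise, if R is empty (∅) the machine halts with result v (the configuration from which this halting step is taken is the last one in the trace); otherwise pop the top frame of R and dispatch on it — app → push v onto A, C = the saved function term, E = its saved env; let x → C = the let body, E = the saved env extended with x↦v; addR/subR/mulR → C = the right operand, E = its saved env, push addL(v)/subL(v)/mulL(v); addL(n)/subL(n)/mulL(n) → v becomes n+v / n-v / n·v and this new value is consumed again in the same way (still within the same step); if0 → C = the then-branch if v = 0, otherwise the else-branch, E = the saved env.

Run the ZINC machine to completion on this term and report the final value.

0. [C=(((λp. ((λx. p) 1)) (0 * 5)) - (((λu. -2) 4) * (let y = -2 in -4))) | E=∅ | A=∅ | R=∅]
1. [C=((λp. ((λx. p) 1)) (0 * 5)) | E=∅ | A=∅ | R=[subR]]
2. [C=(0 * 5) | E=∅ | A=∅ | R=[app :: subR]]
3. [C=0 | E=∅ | A=∅ | R=[mulR :: app :: subR]]
4. [C=5 | E=∅ | A=∅ | R=[mulL(0) :: app :: subR]]
5. [C=(λp. ((λx. p) 1)) | E=∅ | A=[0] | R=[subR]]
6. [C=((λx. p) 1) | E={p↦0} | A=∅ | R=[subR]]
7. [C=1 | E={p↦0} | A=∅ | R=[app :: subR]]
8. [C=(λx. p) | E={p↦0} | A=[1] | R=[subR]]
9. [C=p | E={x↦1, p↦0} | A=∅ | R=[subR]]
10. [C=(((λu. -2) 4) * (let y = -2 in -4)) | E=∅ | A=∅ | R=[subL(0)]]
11. [C=((λu. -2) 4) | E=∅ | A=∅ | R=[mulR :: subL(0)]]
12. [C=4 | E=∅ | A=∅ | R=[app :: mulR :: subL(0)]]
13. [C=(λu. -2) | E=∅ | A=[4] | R=[mulR :: subL(0)]]
14. [C=-2 | E={u↦4} | A=∅ | R=[mulR :: subL(0)]]
15. [C=(let y = -2 in -4) | E=∅ | A=∅ | R=[mulL(-2) :: subL(0)]]
16. [C=-2 | E=∅ | A=∅ | R=[let y :: mulL(-2) :: subL(0)]]
17. [C=-4 | E={y↦-2} | A=∅ | R=[mulL(-2) :: subL(0)]]
→ final value -8

Answer: -8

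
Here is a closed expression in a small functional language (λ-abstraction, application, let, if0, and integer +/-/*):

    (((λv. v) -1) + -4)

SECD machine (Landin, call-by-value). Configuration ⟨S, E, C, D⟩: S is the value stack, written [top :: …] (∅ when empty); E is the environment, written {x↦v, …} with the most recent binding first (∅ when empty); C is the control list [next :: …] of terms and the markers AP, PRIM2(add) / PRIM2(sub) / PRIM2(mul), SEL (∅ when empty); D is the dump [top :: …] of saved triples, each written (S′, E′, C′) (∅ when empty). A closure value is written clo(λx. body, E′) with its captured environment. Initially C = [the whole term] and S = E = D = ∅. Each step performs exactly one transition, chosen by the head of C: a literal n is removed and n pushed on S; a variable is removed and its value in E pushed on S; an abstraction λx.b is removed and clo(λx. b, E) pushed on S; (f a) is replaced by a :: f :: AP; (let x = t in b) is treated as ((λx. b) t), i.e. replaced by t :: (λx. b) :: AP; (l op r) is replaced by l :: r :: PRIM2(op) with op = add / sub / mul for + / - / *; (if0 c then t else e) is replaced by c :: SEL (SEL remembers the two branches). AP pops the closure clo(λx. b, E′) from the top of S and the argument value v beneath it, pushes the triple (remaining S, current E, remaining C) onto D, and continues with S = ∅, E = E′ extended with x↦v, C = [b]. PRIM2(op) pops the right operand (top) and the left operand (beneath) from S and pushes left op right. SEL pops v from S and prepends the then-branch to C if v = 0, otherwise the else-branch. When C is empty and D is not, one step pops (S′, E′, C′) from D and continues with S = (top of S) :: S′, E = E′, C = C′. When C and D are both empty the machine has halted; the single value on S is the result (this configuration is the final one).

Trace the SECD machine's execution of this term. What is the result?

[0] [S=∅ | E=∅ | C=[(((λv. v) -1) + -4)] | D=∅]
[1] [S=∅ | E=∅ | C=[((λv. v) -1) :: -4 :: PRIM2(add)] | D=∅]
[2] [S=∅ | E=∅ | C=[-1 :: (λv. v) :: AP :: -4 :: PRIM2(add)] | D=∅]
[3] [S=[-1] | E=∅ | C=[(λv. v) :: AP :: -4 :: PRIM2(add)] | D=∅]
[4] [S=[clo(λv. v, ∅) :: -1] | E=∅ | C=[AP :: -4 :: PRIM2(add)] | D=∅]
[5] [S=∅ | E={v↦-1} | C=[v] | D=[(∅, ∅, [-4 :: PRIM2(add)])]]
[6] [S=[-1] | E={v↦-1} | C=∅ | D=[(∅, ∅, [-4 :: PRIM2(add)])]]
[7] [S=[-1] | E=∅ | C=[-4 :: PRIM2(add)] | D=∅]
[8] [S=[-4 :: -1] | E=∅ | C=[PRIM2(add)] | D=∅]
[9] [S=[-5] | E=∅ | C=∅ | D=∅]
→ final value -5

Answer: -5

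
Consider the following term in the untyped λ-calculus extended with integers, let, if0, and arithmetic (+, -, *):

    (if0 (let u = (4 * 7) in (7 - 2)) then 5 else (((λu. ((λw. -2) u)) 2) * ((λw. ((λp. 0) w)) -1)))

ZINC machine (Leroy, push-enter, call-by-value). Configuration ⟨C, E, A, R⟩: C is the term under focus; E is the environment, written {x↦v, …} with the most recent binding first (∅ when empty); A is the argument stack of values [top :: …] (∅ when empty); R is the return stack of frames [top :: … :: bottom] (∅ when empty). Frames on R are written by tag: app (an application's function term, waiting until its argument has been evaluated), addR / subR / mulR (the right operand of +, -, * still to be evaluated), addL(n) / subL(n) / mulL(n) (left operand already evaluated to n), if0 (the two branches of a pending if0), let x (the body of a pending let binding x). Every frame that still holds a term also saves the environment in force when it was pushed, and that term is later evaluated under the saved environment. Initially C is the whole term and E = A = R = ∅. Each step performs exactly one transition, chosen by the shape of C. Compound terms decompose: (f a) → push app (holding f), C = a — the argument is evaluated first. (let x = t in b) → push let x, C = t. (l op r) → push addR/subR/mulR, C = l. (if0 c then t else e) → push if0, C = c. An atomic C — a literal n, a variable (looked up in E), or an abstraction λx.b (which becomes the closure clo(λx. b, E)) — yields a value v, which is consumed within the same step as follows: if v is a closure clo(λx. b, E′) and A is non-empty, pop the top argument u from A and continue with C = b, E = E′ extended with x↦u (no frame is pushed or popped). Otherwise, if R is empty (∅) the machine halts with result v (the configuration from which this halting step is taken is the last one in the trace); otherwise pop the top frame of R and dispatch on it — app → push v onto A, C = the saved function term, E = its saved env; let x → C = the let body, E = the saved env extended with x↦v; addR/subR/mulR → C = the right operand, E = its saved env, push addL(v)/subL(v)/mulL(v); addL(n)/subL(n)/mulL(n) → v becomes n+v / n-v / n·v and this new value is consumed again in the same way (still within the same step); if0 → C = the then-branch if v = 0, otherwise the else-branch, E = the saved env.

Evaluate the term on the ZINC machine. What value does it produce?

Answer: 0

Derivation:
[0] <C=(if0 (let u = (4 * 7) in (7 - 2)) then 5 else (((λu. ((λw. -2) u)) 2) * ((λw. ((λp. 0) w)) -1))), E=∅, A=∅, R=∅>
[1] <C=(let u = (4 * 7) in (7 - 2)), E=∅, A=∅, R=[if0]>
[2] <C=(4 * 7), E=∅, A=∅, R=[let u :: if0]>
[3] <C=4, E=∅, A=∅, R=[mulR :: let u :: if0]>
[4] <C=7, E=∅, A=∅, R=[mulL(4) :: let u :: if0]>
[5] <C=(7 - 2), E={u↦28}, A=∅, R=[if0]>
[6] <C=7, E={u↦28}, A=∅, R=[subR :: if0]>
[7] <C=2, E={u↦28}, A=∅, R=[subL(7) :: if0]>
[8] <C=(((λu. ((λw. -2) u)) 2) * ((λw. ((λp. 0) w)) -1)), E=∅, A=∅, R=∅>
[9] <C=((λu. ((λw. -2) u)) 2), E=∅, A=∅, R=[mulR]>
[10] <C=2, E=∅, A=∅, R=[app :: mulR]>
[11] <C=(λu. ((λw. -2) u)), E=∅, A=[2], R=[mulR]>
[12] <C=((λw. -2) u), E={u↦2}, A=∅, R=[mulR]>
[13] <C=u, E={u↦2}, A=∅, R=[app :: mulR]>
[14] <C=(λw. -2), E={u↦2}, A=[2], R=[mulR]>
[15] <C=-2, E={w↦2, u↦2}, A=∅, R=[mulR]>
[16] <C=((λw. ((λp. 0) w)) -1), E=∅, A=∅, R=[mulL(-2)]>
[17] <C=-1, E=∅, A=∅, R=[app :: mulL(-2)]>
[18] <C=(λw. ((λp. 0) w)), E=∅, A=[-1], R=[mulL(-2)]>
[19] <C=((λp. 0) w), E={w↦-1}, A=∅, R=[mulL(-2)]>
[20] <C=w, E={w↦-1}, A=∅, R=[app :: mulL(-2)]>
[21] <C=(λp. 0), E={w↦-1}, A=[-1], R=[mulL(-2)]>
[22] <C=0, E={p↦-1, w↦-1}, A=∅, R=[mulL(-2)]>
→ final value 0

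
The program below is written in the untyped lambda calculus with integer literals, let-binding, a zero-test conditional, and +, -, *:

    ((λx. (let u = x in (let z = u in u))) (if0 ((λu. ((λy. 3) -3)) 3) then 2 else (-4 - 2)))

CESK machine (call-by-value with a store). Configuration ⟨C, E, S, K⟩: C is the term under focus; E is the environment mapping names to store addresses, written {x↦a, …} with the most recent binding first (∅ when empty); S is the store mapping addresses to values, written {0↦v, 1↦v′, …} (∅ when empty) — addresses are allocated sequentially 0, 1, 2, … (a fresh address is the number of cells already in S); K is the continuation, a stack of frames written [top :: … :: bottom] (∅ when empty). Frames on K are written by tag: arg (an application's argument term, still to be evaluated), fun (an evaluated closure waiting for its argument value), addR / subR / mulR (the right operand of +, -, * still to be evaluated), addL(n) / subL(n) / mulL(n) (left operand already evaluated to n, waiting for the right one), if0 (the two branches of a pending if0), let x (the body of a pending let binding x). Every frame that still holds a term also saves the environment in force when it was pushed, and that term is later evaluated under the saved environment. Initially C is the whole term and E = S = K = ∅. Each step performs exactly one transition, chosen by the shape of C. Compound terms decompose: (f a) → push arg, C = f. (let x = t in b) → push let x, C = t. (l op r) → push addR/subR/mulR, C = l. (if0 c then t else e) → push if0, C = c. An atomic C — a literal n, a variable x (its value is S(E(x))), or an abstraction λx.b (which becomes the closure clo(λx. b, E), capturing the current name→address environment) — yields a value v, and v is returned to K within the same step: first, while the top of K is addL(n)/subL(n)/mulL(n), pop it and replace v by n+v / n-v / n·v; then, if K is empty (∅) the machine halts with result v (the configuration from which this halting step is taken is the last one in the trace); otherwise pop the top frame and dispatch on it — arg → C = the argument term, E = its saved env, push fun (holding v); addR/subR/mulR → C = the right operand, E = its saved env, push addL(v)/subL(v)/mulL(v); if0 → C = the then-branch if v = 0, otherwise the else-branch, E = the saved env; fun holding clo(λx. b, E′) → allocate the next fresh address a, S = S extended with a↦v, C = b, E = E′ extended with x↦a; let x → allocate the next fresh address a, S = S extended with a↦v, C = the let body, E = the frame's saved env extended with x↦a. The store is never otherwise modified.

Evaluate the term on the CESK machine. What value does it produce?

Answer: -6

Derivation:
0. [C=((λx. (let u = x in (let z = u in u))) (if0 ((λu. ((λy. 3) -3)) 3) then 2 else (-4 - 2))) | E=∅ | S=∅ | K=∅]
1. [C=(λx. (let u = x in (let z = u in u))) | E=∅ | S=∅ | K=[arg]]
2. [C=(if0 ((λu. ((λy. 3) -3)) 3) then 2 else (-4 - 2)) | E=∅ | S=∅ | K=[fun]]
3. [C=((λu. ((λy. 3) -3)) 3) | E=∅ | S=∅ | K=[if0 :: fun]]
4. [C=(λu. ((λy. 3) -3)) | E=∅ | S=∅ | K=[arg :: if0 :: fun]]
5. [C=3 | E=∅ | S=∅ | K=[fun :: if0 :: fun]]
6. [C=((λy. 3) -3) | E={u↦0} | S={0↦3} | K=[if0 :: fun]]
7. [C=(λy. 3) | E={u↦0} | S={0↦3} | K=[arg :: if0 :: fun]]
8. [C=-3 | E={u↦0} | S={0↦3} | K=[fun :: if0 :: fun]]
9. [C=3 | E={y↦1, u↦0} | S={0↦3, 1↦-3} | K=[if0 :: fun]]
10. [C=(-4 - 2) | E=∅ | S={0↦3, 1↦-3} | K=[fun]]
11. [C=-4 | E=∅ | S={0↦3, 1↦-3} | K=[subR :: fun]]
12. [C=2 | E=∅ | S={0↦3, 1↦-3} | K=[subL(-4) :: fun]]
13. [C=(let u = x in (let z = u in u)) | E={x↦2} | S={0↦3, 1↦-3, 2↦-6} | K=∅]
14. [C=x | E={x↦2} | S={0↦3, 1↦-3, 2↦-6} | K=[let u]]
15. [C=(let z = u in u) | E={u↦3, x↦2} | S={0↦3, 1↦-3, 2↦-6, 3↦-6} | K=∅]
16. [C=u | E={u↦3, x↦2} | S={0↦3, 1↦-3, 2↦-6, 3↦-6} | K=[let z]]
17. [C=u | E={z↦4, u↦3, x↦2} | S={0↦3, 1↦-3, 2↦-6, 3↦-6, 4↦-6} | K=∅]
→ final value -6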